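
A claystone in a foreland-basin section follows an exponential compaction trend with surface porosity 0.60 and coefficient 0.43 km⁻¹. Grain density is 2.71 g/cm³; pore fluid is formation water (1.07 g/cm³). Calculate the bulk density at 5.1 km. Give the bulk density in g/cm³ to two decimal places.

Porosity at depth: φ = 0.6·exp(−0.43×5.1) = 0.6×0.1116 = 0.0669
Bulk density: ρ_b = (1−φ)ρ_g + φ·ρ_f = 0.9331×2.71 + 0.0669×1.07
       = 2.529 + 0.072 = 2.600 g/cm³

2.60 g/cm³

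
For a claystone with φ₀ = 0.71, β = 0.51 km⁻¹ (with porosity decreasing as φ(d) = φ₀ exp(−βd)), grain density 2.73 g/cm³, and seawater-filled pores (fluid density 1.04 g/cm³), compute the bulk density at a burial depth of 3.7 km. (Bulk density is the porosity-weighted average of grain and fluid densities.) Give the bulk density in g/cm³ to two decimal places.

Porosity at depth: φ = 0.71·exp(−0.51×3.7) = 0.71×0.1515 = 0.1076
Bulk density: ρ_b = (1−φ)ρ_g + φ·ρ_f = 0.8924×2.73 + 0.1076×1.04
       = 2.436 + 0.112 = 2.548 g/cm³

2.55 g/cm³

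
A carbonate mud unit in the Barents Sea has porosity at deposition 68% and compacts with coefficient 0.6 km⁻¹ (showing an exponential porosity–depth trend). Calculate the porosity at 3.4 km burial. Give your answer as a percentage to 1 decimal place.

8.8%

n = n₀·exp(−c·d) = 0.68 × exp(−0.6 × 3.4) = 0.68 × exp(−2.04)
  = 0.68 × 0.1300 = 0.0884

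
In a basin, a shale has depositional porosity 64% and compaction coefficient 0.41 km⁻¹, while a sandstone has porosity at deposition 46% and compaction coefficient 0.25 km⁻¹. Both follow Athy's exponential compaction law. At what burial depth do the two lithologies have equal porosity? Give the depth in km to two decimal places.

2.06 km

Set phi₀ₐ e^(−kₐz) = phi₀ᵦ e^(−kᵦz) ⇒ ln(phi₀ₐ/phi₀ᵦ) = (kₐ − kᵦ)·z
z = ln(0.64/0.46) / (0.41 − 0.25) = 0.3302 / 0.16 = 2.064 km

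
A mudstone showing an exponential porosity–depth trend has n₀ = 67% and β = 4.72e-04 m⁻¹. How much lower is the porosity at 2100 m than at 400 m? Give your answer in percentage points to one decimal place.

30.6 percentage points

Working in km (1 km = 1000 m; β in km⁻¹ = β in m⁻¹ × 1000):
n(0.4) = 0.67·e^(−0.472×0.4) = 0.5547
n(2.1) = 0.67·e^(−0.472×2.1) = 0.2487
Δn = 0.5547 − 0.2487 = 0.3061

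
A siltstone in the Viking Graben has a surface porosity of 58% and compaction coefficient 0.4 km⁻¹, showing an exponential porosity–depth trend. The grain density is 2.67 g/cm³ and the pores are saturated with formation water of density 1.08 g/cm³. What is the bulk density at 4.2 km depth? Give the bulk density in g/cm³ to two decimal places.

Porosity at depth: n = 0.58·exp(−0.4×4.2) = 0.58×0.1864 = 0.1081
Bulk density: ρ_b = (1−n)ρ_g + n·ρ_f = 0.8919×2.67 + 0.1081×1.08
       = 2.381 + 0.117 = 2.498 g/cm³

2.50 g/cm³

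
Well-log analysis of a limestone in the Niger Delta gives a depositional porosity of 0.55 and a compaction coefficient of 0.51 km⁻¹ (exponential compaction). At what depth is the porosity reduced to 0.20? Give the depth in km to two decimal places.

Invert Athy's law: Z = ln(phi₀/phi) / c
Z = ln(0.55/0.2) / 0.51 = ln(2.75) / 0.51 = 1.0116 / 0.51 = 1.984 km

1.98 km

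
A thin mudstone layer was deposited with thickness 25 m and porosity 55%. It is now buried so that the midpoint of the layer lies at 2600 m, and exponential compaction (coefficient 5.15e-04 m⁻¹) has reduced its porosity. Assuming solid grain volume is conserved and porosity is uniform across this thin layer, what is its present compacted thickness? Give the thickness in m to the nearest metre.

13 m

Working in km (1 km = 1000 m; c in km⁻¹ = c in m⁻¹ × 1000):
Porosity at 2.6 km: phi = 0.55·exp(−0.515×2.6) = 0.1442
Solid-volume conservation: h(1−phi) = h₀(1−phi₀) ⇒ h = h₀·(1−phi₀)/(1−phi)
h = 0.025 × (1 − 0.55)/(1 − 0.1442) = 0.025 × 0.5258 = 0.0131 km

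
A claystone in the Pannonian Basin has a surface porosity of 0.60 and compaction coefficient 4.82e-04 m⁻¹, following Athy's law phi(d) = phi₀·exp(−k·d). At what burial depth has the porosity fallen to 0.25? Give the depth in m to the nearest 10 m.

1820 m

Working in km (1 km = 1000 m; k in km⁻¹ = k in m⁻¹ × 1000):
Invert Athy's law: d = ln(phi₀/phi) / k
d = ln(0.6/0.25) / 0.482 = ln(2.4) / 0.482 = 0.8755 / 0.482 = 1.816 km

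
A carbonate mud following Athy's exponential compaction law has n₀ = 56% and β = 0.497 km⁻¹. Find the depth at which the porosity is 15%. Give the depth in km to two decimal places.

Invert Athy's law: Z = ln(n₀/n) / β
Z = ln(0.56/0.15) / 0.497 = ln(3.733) / 0.497 = 1.3173 / 0.497 = 2.651 km

2.65 km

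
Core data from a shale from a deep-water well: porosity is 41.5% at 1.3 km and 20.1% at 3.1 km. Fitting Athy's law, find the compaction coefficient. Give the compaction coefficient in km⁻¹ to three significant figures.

Athy: phi(Z) = phi₀ e^(−kZ) ⇒ phi₁/phi₂ = e^{k(Z₂−Z₁)} ⇒ k = ln(phi₁/phi₂)/(Z₂−Z₁)
k = ln(0.415/0.201) / (3.1 − 1.3) = ln(2.065) / 1.8 = 0.7250 / 1.8 = 0.4028 km⁻¹

0.403 km⁻¹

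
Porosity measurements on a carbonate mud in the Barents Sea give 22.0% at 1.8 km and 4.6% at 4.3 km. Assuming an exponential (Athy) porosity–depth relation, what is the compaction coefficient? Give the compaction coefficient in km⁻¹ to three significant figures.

0.626 km⁻¹

Athy: φ(Z) = φ₀ e^(−βZ) ⇒ φ₁/φ₂ = e^{β(Z₂−Z₁)} ⇒ β = ln(φ₁/φ₂)/(Z₂−Z₁)
β = ln(0.22/0.046) / (4.3 − 1.8) = ln(4.783) / 2.5 = 1.5650 / 2.5 = 0.626 km⁻¹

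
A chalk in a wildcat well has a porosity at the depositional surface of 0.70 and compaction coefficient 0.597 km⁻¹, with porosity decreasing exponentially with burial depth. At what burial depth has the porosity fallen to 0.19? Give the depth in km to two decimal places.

Invert Athy's law: d = ln(phi₀/phi) / β
d = ln(0.7/0.19) / 0.597 = ln(3.684) / 0.597 = 1.3041 / 0.597 = 2.184 km

2.18 km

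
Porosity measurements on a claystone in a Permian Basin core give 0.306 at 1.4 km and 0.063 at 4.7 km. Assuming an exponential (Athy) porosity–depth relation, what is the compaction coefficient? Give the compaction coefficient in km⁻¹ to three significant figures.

0.479 km⁻¹

Athy: n(Z) = n₀ e^(−kZ) ⇒ n₁/n₂ = e^{k(Z₂−Z₁)} ⇒ k = ln(n₁/n₂)/(Z₂−Z₁)
k = ln(0.306/0.063) / (4.7 − 1.4) = ln(4.857) / 3.3 = 1.5805 / 3.3 = 0.4789 km⁻¹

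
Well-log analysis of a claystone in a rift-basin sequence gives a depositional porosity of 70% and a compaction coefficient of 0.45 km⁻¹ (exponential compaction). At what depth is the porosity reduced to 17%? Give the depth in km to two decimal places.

3.15 km

Invert Athy's law: Z = ln(n₀/n) / β
Z = ln(0.7/0.17) / 0.45 = ln(4.118) / 0.45 = 1.4153 / 0.45 = 3.145 km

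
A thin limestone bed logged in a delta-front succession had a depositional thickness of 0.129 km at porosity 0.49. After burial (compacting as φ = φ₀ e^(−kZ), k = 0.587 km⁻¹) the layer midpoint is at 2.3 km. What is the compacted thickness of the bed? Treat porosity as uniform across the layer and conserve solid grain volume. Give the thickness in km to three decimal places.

Porosity at 2.3 km: φ = 0.49·exp(−0.587×2.3) = 0.1270
Solid-volume conservation: h(1−φ) = h₀(1−φ₀) ⇒ h = h₀·(1−φ₀)/(1−φ)
h = 0.129 × (1 − 0.49)/(1 − 0.1270) = 0.129 × 0.5842 = 0.0754 km

0.075 km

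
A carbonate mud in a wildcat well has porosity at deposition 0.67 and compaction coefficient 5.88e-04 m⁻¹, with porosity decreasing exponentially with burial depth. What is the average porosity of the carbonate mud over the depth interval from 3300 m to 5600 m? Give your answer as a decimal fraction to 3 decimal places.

0.053

Working in km (1 km = 1000 m; β in km⁻¹ = β in m⁻¹ × 1000):
⟨phi⟩ = (1/(z₂−z₁)) ∫ phi₀ e^(−βz) dz = phi₀·(e^(−β·z₁) − e^(−β·z₂)) / (β·(z₂−z₁))
e^(−0.588×3.3) = 0.1436; e^(−0.588×5.6) = 0.0371
⟨phi⟩ = 0.67 × (0.1436 − 0.0371) / (0.588 × 2.3) = 0.67 × 0.0787 = 0.0528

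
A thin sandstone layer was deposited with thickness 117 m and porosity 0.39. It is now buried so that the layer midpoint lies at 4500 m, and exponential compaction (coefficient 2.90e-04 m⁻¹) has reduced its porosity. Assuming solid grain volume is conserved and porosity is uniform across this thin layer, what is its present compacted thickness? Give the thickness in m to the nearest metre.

Working in km (1 km = 1000 m; β in km⁻¹ = β in m⁻¹ × 1000):
Porosity at 4.5 km: phi = 0.39·exp(−0.29×4.5) = 0.1058
Solid-volume conservation: h(1−phi) = h₀(1−phi₀) ⇒ h = h₀·(1−phi₀)/(1−phi)
h = 0.117 × (1 − 0.39)/(1 − 0.1058) = 0.117 × 0.6821 = 0.0798 km

80 m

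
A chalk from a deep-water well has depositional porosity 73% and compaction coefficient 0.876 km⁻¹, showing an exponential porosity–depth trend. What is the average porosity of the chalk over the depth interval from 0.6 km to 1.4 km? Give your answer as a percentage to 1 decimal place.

⟨φ⟩ = (1/(d₂−d₁)) ∫ φ₀ e^(−cd) dd = φ₀·(e^(−c·d₁) − e^(−c·d₂)) / (c·(d₂−d₁))
e^(−0.876×0.6) = 0.5912; e^(−0.876×1.4) = 0.2933
⟨φ⟩ = 0.73 × (0.5912 − 0.2933) / (0.876 × 0.8) = 0.73 × 0.4250 = 0.3103

31.0%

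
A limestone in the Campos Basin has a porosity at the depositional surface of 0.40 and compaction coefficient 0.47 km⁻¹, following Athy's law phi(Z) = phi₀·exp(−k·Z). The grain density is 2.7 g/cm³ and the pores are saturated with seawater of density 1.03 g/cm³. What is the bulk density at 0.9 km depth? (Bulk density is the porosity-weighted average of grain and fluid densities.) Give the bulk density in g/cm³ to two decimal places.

2.26 g/cm³

Porosity at depth: phi = 0.4·exp(−0.47×0.9) = 0.4×0.6551 = 0.2620
Bulk density: ρ_b = (1−phi)ρ_g + phi·ρ_f = 0.7380×2.7 + 0.2620×1.03
       = 1.993 + 0.270 = 2.262 g/cm³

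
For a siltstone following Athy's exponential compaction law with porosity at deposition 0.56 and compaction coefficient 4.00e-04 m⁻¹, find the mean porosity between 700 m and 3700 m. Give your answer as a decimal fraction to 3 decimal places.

0.246

Working in km (1 km = 1000 m; k in km⁻¹ = k in m⁻¹ × 1000):
⟨φ⟩ = (1/(Z₂−Z₁)) ∫ φ₀ e^(−kZ) dZ = φ₀·(e^(−k·Z₁) − e^(−k·Z₂)) / (k·(Z₂−Z₁))
e^(−0.4×0.7) = 0.7558; e^(−0.4×3.7) = 0.2276
⟨φ⟩ = 0.56 × (0.7558 − 0.2276) / (0.4 × 3) = 0.56 × 0.4401 = 0.2465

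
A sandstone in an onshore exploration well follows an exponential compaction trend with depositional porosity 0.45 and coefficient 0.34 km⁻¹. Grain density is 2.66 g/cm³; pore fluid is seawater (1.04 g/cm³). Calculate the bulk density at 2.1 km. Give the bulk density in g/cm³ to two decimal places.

2.30 g/cm³

Porosity at depth: n = 0.45·exp(−0.34×2.1) = 0.45×0.4897 = 0.2204
Bulk density: ρ_b = (1−n)ρ_g + n·ρ_f = 0.7796×2.66 + 0.2204×1.04
       = 2.074 + 0.229 = 2.303 g/cm³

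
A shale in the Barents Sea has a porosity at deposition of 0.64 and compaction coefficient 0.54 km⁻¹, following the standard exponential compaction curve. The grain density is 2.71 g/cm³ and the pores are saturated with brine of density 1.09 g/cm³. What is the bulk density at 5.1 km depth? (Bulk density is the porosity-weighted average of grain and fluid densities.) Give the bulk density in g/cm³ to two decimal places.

2.64 g/cm³

Porosity at depth: φ = 0.64·exp(−0.54×5.1) = 0.64×0.0637 = 0.0408
Bulk density: ρ_b = (1−φ)ρ_g + φ·ρ_f = 0.9592×2.71 + 0.0408×1.09
       = 2.600 + 0.044 = 2.644 g/cm³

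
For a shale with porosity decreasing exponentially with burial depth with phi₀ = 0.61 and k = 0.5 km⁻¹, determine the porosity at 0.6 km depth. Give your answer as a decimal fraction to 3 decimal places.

phi = phi₀·exp(−k·z) = 0.61 × exp(−0.5 × 0.6) = 0.61 × exp(−0.3)
  = 0.61 × 0.7408 = 0.4519

0.452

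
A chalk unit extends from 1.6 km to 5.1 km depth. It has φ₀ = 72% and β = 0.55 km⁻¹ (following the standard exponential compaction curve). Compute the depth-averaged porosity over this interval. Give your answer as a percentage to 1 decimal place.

13.3%

⟨φ⟩ = (1/(Z₂−Z₁)) ∫ φ₀ e^(−βZ) dZ = φ₀·(e^(−β·Z₁) − e^(−β·Z₂)) / (β·(Z₂−Z₁))
e^(−0.55×1.6) = 0.4148; e^(−0.55×5.1) = 0.0605
⟨φ⟩ = 0.72 × (0.4148 − 0.0605) / (0.55 × 3.5) = 0.72 × 0.1840 = 0.1325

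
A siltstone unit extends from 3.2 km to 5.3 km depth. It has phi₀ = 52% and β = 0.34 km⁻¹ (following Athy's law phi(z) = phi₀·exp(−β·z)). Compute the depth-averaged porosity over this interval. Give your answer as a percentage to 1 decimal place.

12.5%

⟨phi⟩ = (1/(z₂−z₁)) ∫ phi₀ e^(−βz) dz = phi₀·(e^(−β·z₁) − e^(−β·z₂)) / (β·(z₂−z₁))
e^(−0.34×3.2) = 0.3369; e^(−0.34×5.3) = 0.1650
⟨phi⟩ = 0.52 × (0.3369 − 0.1650) / (0.34 × 2.1) = 0.52 × 0.2408 = 0.1252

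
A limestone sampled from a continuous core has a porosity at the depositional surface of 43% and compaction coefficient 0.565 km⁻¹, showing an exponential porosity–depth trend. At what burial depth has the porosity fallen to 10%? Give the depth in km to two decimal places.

2.58 km

Invert Athy's law: Z = ln(phi₀/phi) / k
Z = ln(0.43/0.1) / 0.565 = ln(4.3) / 0.565 = 1.4586 / 0.565 = 2.582 km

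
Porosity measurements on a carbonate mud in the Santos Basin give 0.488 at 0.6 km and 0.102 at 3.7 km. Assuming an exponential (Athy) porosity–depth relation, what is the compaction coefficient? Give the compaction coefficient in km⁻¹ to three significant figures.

Athy: φ(z) = φ₀ e^(−βz) ⇒ φ₁/φ₂ = e^{β(z₂−z₁)} ⇒ β = ln(φ₁/φ₂)/(z₂−z₁)
β = ln(0.488/0.102) / (3.7 − 0.6) = ln(4.784) / 3.1 = 1.5653 / 3.1 = 0.5049 km⁻¹

0.505 km⁻¹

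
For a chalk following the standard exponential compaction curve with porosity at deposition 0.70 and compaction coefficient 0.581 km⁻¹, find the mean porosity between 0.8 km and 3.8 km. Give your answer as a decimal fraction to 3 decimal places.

0.208

⟨n⟩ = (1/(Z₂−Z₁)) ∫ n₀ e^(−kZ) dZ = n₀·(e^(−k·Z₁) − e^(−k·Z₂)) / (k·(Z₂−Z₁))
e^(−0.581×0.8) = 0.6283; e^(−0.581×3.8) = 0.1099
⟨n⟩ = 0.7 × (0.6283 − 0.1099) / (0.581 × 3) = 0.7 × 0.2974 = 0.2082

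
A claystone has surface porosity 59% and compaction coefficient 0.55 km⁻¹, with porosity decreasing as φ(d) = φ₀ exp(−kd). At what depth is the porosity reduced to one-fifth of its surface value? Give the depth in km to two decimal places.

φ/φ₀ = 1/5 ⇒ exp(−k·d) = 1/5 ⇒ d = ln(5) / k
d = 1.6094 / 0.55 = 2.926 km

2.93 km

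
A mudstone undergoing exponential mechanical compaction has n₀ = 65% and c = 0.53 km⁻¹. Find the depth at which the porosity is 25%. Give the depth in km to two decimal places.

Invert Athy's law: z = ln(n₀/n) / c
z = ln(0.65/0.25) / 0.53 = ln(2.6) / 0.53 = 0.9555 / 0.53 = 1.803 km

1.80 km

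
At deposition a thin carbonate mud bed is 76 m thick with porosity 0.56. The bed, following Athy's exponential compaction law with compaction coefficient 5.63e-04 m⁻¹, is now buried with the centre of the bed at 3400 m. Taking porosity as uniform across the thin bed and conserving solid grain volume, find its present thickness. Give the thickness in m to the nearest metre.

Working in km (1 km = 1000 m; β in km⁻¹ = β in m⁻¹ × 1000):
Porosity at 3.4 km: n = 0.56·exp(−0.563×3.4) = 0.0826
Solid-volume conservation: h(1−n) = h₀(1−n₀) ⇒ h = h₀·(1−n₀)/(1−n)
h = 0.076 × (1 − 0.56)/(1 − 0.0826) = 0.076 × 0.4796 = 0.0364 km

36 m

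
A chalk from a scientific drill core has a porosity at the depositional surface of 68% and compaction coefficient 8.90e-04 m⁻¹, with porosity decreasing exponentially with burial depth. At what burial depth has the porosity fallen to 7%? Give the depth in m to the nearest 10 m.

2550 m

Working in km (1 km = 1000 m; c in km⁻¹ = c in m⁻¹ × 1000):
Invert Athy's law: Z = ln(phi₀/phi) / c
Z = ln(0.68/0.07) / 0.89 = ln(9.714) / 0.89 = 2.2736 / 0.89 = 2.555 km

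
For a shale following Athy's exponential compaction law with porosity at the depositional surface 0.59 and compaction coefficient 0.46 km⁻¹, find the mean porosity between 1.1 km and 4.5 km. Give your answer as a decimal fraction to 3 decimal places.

⟨φ⟩ = (1/(Z₂−Z₁)) ∫ φ₀ e^(−βZ) dZ = φ₀·(e^(−β·Z₁) − e^(−β·Z₂)) / (β·(Z₂−Z₁))
e^(−0.46×1.1) = 0.6029; e^(−0.46×4.5) = 0.1262
⟨φ⟩ = 0.59 × (0.6029 − 0.1262) / (0.46 × 3.4) = 0.59 × 0.3048 = 0.1798

0.180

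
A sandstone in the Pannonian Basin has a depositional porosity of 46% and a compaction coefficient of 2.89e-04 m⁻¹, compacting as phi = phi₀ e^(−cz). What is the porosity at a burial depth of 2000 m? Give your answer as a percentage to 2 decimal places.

25.81%

Working in km (1 km = 1000 m; c in km⁻¹ = c in m⁻¹ × 1000):
phi = phi₀·exp(−c·z) = 0.46 × exp(−0.289 × 2) = 0.46 × exp(−0.578)
  = 0.46 × 0.5610 = 0.2581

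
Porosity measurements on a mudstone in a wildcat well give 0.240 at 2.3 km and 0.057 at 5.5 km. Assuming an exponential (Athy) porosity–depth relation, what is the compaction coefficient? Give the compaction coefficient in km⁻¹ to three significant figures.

Athy: φ(Z) = φ₀ e^(−cZ) ⇒ φ₁/φ₂ = e^{c(Z₂−Z₁)} ⇒ c = ln(φ₁/φ₂)/(Z₂−Z₁)
c = ln(0.24/0.057) / (5.5 − 2.3) = ln(4.211) / 3.2 = 1.4376 / 3.2 = 0.4492 km⁻¹

0.449 km⁻¹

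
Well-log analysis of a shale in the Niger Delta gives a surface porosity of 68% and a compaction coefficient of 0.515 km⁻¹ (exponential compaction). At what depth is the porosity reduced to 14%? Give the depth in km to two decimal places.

Invert Athy's law: d = ln(phi₀/phi) / β
d = ln(0.68/0.14) / 0.515 = ln(4.857) / 0.515 = 1.5805 / 0.515 = 3.069 km

3.07 km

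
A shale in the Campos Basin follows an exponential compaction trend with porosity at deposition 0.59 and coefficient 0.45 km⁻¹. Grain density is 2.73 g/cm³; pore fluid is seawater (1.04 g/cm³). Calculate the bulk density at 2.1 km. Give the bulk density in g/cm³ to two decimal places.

Porosity at depth: phi = 0.59·exp(−0.45×2.1) = 0.59×0.3887 = 0.2293
Bulk density: ρ_b = (1−phi)ρ_g + phi·ρ_f = 0.7707×2.73 + 0.2293×1.04
       = 2.104 + 0.238 = 2.342 g/cm³

2.34 g/cm³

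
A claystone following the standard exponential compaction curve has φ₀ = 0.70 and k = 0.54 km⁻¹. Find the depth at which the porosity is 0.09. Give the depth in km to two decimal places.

3.80 km

Invert Athy's law: d = ln(φ₀/φ) / k
d = ln(0.7/0.09) / 0.54 = ln(7.778) / 0.54 = 2.0513 / 0.54 = 3.799 km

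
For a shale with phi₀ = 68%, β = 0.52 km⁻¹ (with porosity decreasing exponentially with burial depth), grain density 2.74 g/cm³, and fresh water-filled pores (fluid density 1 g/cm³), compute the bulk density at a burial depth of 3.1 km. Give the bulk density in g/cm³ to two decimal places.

2.50 g/cm³

Porosity at depth: phi = 0.68·exp(−0.52×3.1) = 0.68×0.1995 = 0.1357
Bulk density: ρ_b = (1−phi)ρ_g + phi·ρ_f = 0.8643×2.74 + 0.1357×1
       = 2.368 + 0.136 = 2.504 g/cm³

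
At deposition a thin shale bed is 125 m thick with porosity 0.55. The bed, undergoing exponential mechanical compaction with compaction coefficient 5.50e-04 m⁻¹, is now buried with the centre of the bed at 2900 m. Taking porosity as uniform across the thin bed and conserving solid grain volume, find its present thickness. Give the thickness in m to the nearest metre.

Working in km (1 km = 1000 m; k in km⁻¹ = k in m⁻¹ × 1000):
Porosity at 2.9 km: phi = 0.55·exp(−0.55×2.9) = 0.1116
Solid-volume conservation: h(1−phi) = h₀(1−phi₀) ⇒ h = h₀·(1−phi₀)/(1−phi)
h = 0.125 × (1 − 0.55)/(1 − 0.1116) = 0.125 × 0.5065 = 0.0633 km

63 m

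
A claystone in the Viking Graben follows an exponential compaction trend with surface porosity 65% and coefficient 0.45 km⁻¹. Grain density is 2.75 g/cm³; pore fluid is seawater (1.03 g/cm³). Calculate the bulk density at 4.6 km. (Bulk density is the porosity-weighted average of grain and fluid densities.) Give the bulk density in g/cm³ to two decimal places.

Porosity at depth: phi = 0.65·exp(−0.45×4.6) = 0.65×0.1262 = 0.0820
Bulk density: ρ_b = (1−phi)ρ_g + phi·ρ_f = 0.9180×2.75 + 0.0820×1.03
       = 2.524 + 0.084 = 2.609 g/cm³

2.61 g/cm³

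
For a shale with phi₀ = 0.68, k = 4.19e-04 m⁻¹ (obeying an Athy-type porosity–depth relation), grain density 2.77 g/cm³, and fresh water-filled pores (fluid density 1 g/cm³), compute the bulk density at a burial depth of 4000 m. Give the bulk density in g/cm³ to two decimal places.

2.54 g/cm³

Working in km (1 km = 1000 m; k in km⁻¹ = k in m⁻¹ × 1000):
Porosity at depth: phi = 0.68·exp(−0.419×4) = 0.68×0.1871 = 0.1272
Bulk density: ρ_b = (1−phi)ρ_g + phi·ρ_f = 0.8728×2.77 + 0.1272×1
       = 2.418 + 0.127 = 2.545 g/cm³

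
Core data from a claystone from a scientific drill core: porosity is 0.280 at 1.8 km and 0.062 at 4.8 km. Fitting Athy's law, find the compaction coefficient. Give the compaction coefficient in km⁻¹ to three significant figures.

Athy: phi(Z) = phi₀ e^(−βZ) ⇒ phi₁/phi₂ = e^{β(Z₂−Z₁)} ⇒ β = ln(phi₁/phi₂)/(Z₂−Z₁)
β = ln(0.28/0.062) / (4.8 − 1.8) = ln(4.516) / 3 = 1.5077 / 3 = 0.5026 km⁻¹

0.503 km⁻¹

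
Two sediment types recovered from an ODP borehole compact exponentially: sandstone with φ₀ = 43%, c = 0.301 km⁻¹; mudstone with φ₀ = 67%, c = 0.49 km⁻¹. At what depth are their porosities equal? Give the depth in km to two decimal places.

Set φ₀ₐ e^(−cₐz) = φ₀ᵦ e^(−cᵦz) ⇒ ln(φ₀ₐ/φ₀ᵦ) = (cₐ − cᵦ)·z
z = ln(0.43/0.67) / (0.301 − 0.49) = -0.4435 / -0.189 = 2.347 km

2.35 km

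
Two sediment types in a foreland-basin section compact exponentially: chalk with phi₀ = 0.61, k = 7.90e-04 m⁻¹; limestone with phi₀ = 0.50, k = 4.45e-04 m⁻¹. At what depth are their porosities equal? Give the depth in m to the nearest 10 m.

Working in km (1 km = 1000 m; k in km⁻¹ = k in m⁻¹ × 1000):
Set phi₀ₐ e^(−kₐZ) = phi₀ᵦ e^(−kᵦZ) ⇒ ln(phi₀ₐ/phi₀ᵦ) = (kₐ − kᵦ)·Z
Z = ln(0.61/0.5) / (0.79 − 0.445) = 0.1989 / 0.345 = 0.576 km

580 m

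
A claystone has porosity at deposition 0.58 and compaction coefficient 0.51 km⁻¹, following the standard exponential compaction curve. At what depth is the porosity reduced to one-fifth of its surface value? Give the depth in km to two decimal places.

phi/phi₀ = 1/5 ⇒ exp(−k·d) = 1/5 ⇒ d = ln(5) / k
d = 1.6094 / 0.51 = 3.156 km

3.16 km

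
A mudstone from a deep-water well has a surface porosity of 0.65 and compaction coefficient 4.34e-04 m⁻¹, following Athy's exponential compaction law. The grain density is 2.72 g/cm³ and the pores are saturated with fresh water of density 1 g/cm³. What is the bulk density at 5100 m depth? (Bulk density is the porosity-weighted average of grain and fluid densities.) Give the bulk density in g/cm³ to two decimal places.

2.60 g/cm³

Working in km (1 km = 1000 m; k in km⁻¹ = k in m⁻¹ × 1000):
Porosity at depth: phi = 0.65·exp(−0.434×5.1) = 0.65×0.1093 = 0.0711
Bulk density: ρ_b = (1−phi)ρ_g + phi·ρ_f = 0.9289×2.72 + 0.0711×1
       = 2.527 + 0.071 = 2.598 g/cm³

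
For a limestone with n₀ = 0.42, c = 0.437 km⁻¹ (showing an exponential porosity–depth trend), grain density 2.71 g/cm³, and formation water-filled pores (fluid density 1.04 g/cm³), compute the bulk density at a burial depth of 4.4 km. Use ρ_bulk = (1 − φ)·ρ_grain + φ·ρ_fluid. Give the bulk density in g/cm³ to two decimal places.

Porosity at depth: n = 0.42·exp(−0.437×4.4) = 0.42×0.1462 = 0.0614
Bulk density: ρ_b = (1−n)ρ_g + n·ρ_f = 0.9386×2.71 + 0.0614×1.04
       = 2.544 + 0.064 = 2.607 g/cm³

2.61 g/cm³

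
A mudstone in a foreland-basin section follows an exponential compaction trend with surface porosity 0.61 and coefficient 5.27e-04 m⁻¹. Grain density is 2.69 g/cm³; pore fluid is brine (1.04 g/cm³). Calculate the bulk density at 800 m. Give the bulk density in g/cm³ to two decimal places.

Working in km (1 km = 1000 m; c in km⁻¹ = c in m⁻¹ × 1000):
Porosity at depth: n = 0.61·exp(−0.527×0.8) = 0.61×0.6560 = 0.4002
Bulk density: ρ_b = (1−n)ρ_g + n·ρ_f = 0.5998×2.69 + 0.4002×1.04
       = 1.614 + 0.416 = 2.030 g/cm³

2.03 g/cm³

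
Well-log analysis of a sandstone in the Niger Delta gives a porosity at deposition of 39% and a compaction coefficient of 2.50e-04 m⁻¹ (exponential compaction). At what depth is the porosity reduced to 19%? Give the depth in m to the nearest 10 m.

2880 m

Working in km (1 km = 1000 m; k in km⁻¹ = k in m⁻¹ × 1000):
Invert Athy's law: Z = ln(n₀/n) / k
Z = ln(0.39/0.19) / 0.25 = ln(2.053) / 0.25 = 0.7191 / 0.25 = 2.876 km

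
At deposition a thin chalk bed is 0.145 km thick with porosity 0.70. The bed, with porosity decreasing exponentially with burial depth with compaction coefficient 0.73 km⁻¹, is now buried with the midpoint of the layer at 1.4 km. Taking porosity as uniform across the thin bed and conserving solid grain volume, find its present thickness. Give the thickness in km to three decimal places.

0.058 km

Porosity at 1.4 km: phi = 0.7·exp(−0.73×1.4) = 0.2519
Solid-volume conservation: h(1−phi) = h₀(1−phi₀) ⇒ h = h₀·(1−phi₀)/(1−phi)
h = 0.145 × (1 − 0.7)/(1 − 0.2519) = 0.145 × 0.4010 = 0.0581 km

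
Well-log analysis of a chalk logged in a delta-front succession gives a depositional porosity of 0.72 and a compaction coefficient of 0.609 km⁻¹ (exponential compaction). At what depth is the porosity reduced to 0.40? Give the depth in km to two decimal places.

Invert Athy's law: d = ln(phi₀/phi) / c
d = ln(0.72/0.4) / 0.609 = ln(1.8) / 0.609 = 0.5878 / 0.609 = 0.965 km

0.97 km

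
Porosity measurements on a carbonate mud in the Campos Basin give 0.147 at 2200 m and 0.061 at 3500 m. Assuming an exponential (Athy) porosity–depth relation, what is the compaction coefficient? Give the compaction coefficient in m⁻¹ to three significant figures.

0.000677 m⁻¹

Working in km (1 km = 1000 m; β in km⁻¹ = β in m⁻¹ × 1000):
Athy: phi(Z) = phi₀ e^(−βZ) ⇒ phi₁/phi₂ = e^{β(Z₂−Z₁)} ⇒ β = ln(phi₁/phi₂)/(Z₂−Z₁)
β = ln(0.147/0.061) / (3.5 − 2.2) = ln(2.41) / 1.3 = 0.8796 / 1.3 = 0.6766 km⁻¹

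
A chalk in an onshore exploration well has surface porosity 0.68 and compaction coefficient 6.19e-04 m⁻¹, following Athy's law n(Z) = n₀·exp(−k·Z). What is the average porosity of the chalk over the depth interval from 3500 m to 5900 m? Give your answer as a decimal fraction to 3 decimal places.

Working in km (1 km = 1000 m; k in km⁻¹ = k in m⁻¹ × 1000):
⟨n⟩ = (1/(Z₂−Z₁)) ∫ n₀ e^(−kZ) dZ = n₀·(e^(−k·Z₁) − e^(−k·Z₂)) / (k·(Z₂−Z₁))
e^(−0.619×3.5) = 0.1146; e^(−0.619×5.9) = 0.0259
⟨n⟩ = 0.68 × (0.1146 − 0.0259) / (0.619 × 2.4) = 0.68 × 0.0597 = 0.0406

0.041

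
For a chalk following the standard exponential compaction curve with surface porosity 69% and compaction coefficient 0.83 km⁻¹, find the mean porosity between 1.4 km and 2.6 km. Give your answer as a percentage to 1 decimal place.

13.7%

⟨n⟩ = (1/(z₂−z₁)) ∫ n₀ e^(−kz) dz = n₀·(e^(−k·z₁) − e^(−k·z₂)) / (k·(z₂−z₁))
e^(−0.83×1.4) = 0.3129; e^(−0.83×2.6) = 0.1156
⟨n⟩ = 0.69 × (0.3129 − 0.1156) / (0.83 × 1.2) = 0.69 × 0.1981 = 0.1367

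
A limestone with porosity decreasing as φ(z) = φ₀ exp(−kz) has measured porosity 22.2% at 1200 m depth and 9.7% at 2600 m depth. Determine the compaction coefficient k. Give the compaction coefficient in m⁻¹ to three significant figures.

Working in km (1 km = 1000 m; k in km⁻¹ = k in m⁻¹ × 1000):
Athy: φ(z) = φ₀ e^(−kz) ⇒ φ₁/φ₂ = e^{k(z₂−z₁)} ⇒ k = ln(φ₁/φ₂)/(z₂−z₁)
k = ln(0.222/0.097) / (2.6 − 1.2) = ln(2.289) / 1.4 = 0.8280 / 1.4 = 0.5914 km⁻¹

0.000591 m⁻¹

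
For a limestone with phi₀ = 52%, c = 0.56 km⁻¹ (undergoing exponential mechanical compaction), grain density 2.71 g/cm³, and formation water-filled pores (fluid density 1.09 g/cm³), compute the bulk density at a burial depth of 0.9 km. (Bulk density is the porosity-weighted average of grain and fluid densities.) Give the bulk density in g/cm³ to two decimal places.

2.20 g/cm³

Porosity at depth: phi = 0.52·exp(−0.56×0.9) = 0.52×0.6041 = 0.3141
Bulk density: ρ_b = (1−phi)ρ_g + phi·ρ_f = 0.6859×2.71 + 0.3141×1.09
       = 1.859 + 0.342 = 2.201 g/cm³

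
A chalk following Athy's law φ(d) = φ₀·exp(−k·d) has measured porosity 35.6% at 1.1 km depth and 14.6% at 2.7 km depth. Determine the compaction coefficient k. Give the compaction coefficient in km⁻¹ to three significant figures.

0.557 km⁻¹

Athy: φ(d) = φ₀ e^(−kd) ⇒ φ₁/φ₂ = e^{k(d₂−d₁)} ⇒ k = ln(φ₁/φ₂)/(d₂−d₁)
k = ln(0.356/0.146) / (2.7 − 1.1) = ln(2.438) / 1.6 = 0.8913 / 1.6 = 0.5571 km⁻¹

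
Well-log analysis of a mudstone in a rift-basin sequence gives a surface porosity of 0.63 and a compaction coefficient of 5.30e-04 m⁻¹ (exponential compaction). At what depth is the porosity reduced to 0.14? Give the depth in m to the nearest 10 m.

2840 m

Working in km (1 km = 1000 m; c in km⁻¹ = c in m⁻¹ × 1000):
Invert Athy's law: z = ln(n₀/n) / c
z = ln(0.63/0.14) / 0.53 = ln(4.5) / 0.53 = 1.5041 / 0.53 = 2.838 km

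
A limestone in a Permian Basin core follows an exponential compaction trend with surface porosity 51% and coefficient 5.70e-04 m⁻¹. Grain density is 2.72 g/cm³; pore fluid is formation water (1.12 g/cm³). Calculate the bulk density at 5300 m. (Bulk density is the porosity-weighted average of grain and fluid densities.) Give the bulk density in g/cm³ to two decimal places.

2.68 g/cm³

Working in km (1 km = 1000 m; k in km⁻¹ = k in m⁻¹ × 1000):
Porosity at depth: phi = 0.51·exp(−0.57×5.3) = 0.51×0.0488 = 0.0249
Bulk density: ρ_b = (1−phi)ρ_g + phi·ρ_f = 0.9751×2.72 + 0.0249×1.12
       = 2.652 + 0.028 = 2.680 g/cm³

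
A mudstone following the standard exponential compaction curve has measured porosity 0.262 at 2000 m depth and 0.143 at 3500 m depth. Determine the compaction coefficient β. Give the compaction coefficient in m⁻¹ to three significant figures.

0.000404 m⁻¹

Working in km (1 km = 1000 m; β in km⁻¹ = β in m⁻¹ × 1000):
Athy: phi(Z) = phi₀ e^(−βZ) ⇒ phi₁/phi₂ = e^{β(Z₂−Z₁)} ⇒ β = ln(phi₁/phi₂)/(Z₂−Z₁)
β = ln(0.262/0.143) / (3.5 − 2) = ln(1.832) / 1.5 = 0.6055 / 1.5 = 0.4037 km⁻¹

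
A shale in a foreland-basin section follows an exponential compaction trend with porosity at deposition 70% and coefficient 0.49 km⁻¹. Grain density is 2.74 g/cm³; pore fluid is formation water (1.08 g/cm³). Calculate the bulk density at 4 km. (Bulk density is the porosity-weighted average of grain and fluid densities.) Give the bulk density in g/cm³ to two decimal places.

Porosity at depth: φ = 0.7·exp(−0.49×4) = 0.7×0.1409 = 0.0986
Bulk density: ρ_b = (1−φ)ρ_g + φ·ρ_f = 0.9014×2.74 + 0.0986×1.08
       = 2.470 + 0.106 = 2.576 g/cm³

2.58 g/cm³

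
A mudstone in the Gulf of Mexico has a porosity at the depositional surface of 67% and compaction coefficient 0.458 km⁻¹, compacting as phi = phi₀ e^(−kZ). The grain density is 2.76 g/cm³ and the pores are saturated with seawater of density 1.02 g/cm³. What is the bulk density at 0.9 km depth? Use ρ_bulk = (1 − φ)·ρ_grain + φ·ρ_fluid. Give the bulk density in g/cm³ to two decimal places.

Porosity at depth: phi = 0.67·exp(−0.458×0.9) = 0.67×0.6622 = 0.4437
Bulk density: ρ_b = (1−phi)ρ_g + phi·ρ_f = 0.5563×2.76 + 0.4437×1.02
       = 1.535 + 0.453 = 1.988 g/cm³

1.99 g/cm³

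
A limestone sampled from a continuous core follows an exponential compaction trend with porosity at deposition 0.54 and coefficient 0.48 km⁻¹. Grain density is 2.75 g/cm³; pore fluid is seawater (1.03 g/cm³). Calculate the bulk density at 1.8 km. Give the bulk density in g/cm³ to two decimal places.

Porosity at depth: phi = 0.54·exp(−0.48×1.8) = 0.54×0.4215 = 0.2276
Bulk density: ρ_b = (1−phi)ρ_g + phi·ρ_f = 0.7724×2.75 + 0.2276×1.03
       = 2.124 + 0.234 = 2.359 g/cm³

2.36 g/cm³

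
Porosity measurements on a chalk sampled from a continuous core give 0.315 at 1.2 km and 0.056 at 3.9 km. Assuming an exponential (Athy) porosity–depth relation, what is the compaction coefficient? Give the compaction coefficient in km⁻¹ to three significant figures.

0.640 km⁻¹

Athy: phi(d) = phi₀ e^(−kd) ⇒ phi₁/phi₂ = e^{k(d₂−d₁)} ⇒ k = ln(phi₁/phi₂)/(d₂−d₁)
k = ln(0.315/0.056) / (3.9 − 1.2) = ln(5.625) / 2.7 = 1.7272 / 2.7 = 0.6397 km⁻¹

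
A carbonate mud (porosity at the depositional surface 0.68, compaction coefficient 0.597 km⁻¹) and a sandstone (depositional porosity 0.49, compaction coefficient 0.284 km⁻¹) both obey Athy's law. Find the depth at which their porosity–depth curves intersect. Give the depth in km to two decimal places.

Set φ₀ₐ e^(−cₐz) = φ₀ᵦ e^(−cᵦz) ⇒ ln(φ₀ₐ/φ₀ᵦ) = (cₐ − cᵦ)·z
z = ln(0.68/0.49) / (0.597 − 0.284) = 0.3277 / 0.313 = 1.047 km

1.05 km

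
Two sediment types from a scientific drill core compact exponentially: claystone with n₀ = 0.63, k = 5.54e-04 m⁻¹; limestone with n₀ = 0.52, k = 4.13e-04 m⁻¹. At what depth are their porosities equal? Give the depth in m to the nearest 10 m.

1360 m

Working in km (1 km = 1000 m; k in km⁻¹ = k in m⁻¹ × 1000):
Set n₀ₐ e^(−kₐz) = n₀ᵦ e^(−kᵦz) ⇒ ln(n₀ₐ/n₀ᵦ) = (kₐ − kᵦ)·z
z = ln(0.63/0.52) / (0.554 − 0.413) = 0.1919 / 0.141 = 1.361 km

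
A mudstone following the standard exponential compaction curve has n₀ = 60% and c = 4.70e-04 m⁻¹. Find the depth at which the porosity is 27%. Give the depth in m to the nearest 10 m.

Working in km (1 km = 1000 m; c in km⁻¹ = c in m⁻¹ × 1000):
Invert Athy's law: Z = ln(n₀/n) / c
Z = ln(0.6/0.27) / 0.47 = ln(2.222) / 0.47 = 0.7985 / 0.47 = 1.699 km

1700 m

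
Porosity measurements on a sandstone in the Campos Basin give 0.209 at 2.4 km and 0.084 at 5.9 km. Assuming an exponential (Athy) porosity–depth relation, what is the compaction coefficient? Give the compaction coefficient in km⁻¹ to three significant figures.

Athy: n(Z) = n₀ e^(−βZ) ⇒ n₁/n₂ = e^{β(Z₂−Z₁)} ⇒ β = ln(n₁/n₂)/(Z₂−Z₁)
β = ln(0.209/0.084) / (5.9 − 2.4) = ln(2.488) / 3.5 = 0.9115 / 3.5 = 0.2604 km⁻¹

0.260 km⁻¹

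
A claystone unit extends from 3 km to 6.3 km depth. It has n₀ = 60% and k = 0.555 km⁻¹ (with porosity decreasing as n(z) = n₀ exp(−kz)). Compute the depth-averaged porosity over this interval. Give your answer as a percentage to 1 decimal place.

5.2%

⟨n⟩ = (1/(z₂−z₁)) ∫ n₀ e^(−kz) dz = n₀·(e^(−k·z₁) − e^(−k·z₂)) / (k·(z₂−z₁))
e^(−0.555×3) = 0.1892; e^(−0.555×6.3) = 0.0303
⟨n⟩ = 0.6 × (0.1892 − 0.0303) / (0.555 × 3.3) = 0.6 × 0.0868 = 0.0521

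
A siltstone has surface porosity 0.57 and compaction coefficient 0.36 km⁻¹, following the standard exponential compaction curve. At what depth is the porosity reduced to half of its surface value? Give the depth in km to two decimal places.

1.93 km

n/n₀ = 1/2 ⇒ exp(−c·Z) = 1/2 ⇒ Z = ln(2) / c
Z = 0.6931 / 0.36 = 1.925 km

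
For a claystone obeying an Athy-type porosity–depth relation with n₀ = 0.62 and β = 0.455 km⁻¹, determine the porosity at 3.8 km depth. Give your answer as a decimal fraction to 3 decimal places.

0.110

n = n₀·exp(−β·d) = 0.62 × exp(−0.455 × 3.8) = 0.62 × exp(−1.729)
  = 0.62 × 0.1775 = 0.1100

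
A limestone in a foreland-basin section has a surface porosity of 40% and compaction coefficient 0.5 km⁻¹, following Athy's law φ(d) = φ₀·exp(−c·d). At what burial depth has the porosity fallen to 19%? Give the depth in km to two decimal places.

Invert Athy's law: d = ln(φ₀/φ) / c
d = ln(0.4/0.19) / 0.5 = ln(2.105) / 0.5 = 0.7444 / 0.5 = 1.489 km

1.49 km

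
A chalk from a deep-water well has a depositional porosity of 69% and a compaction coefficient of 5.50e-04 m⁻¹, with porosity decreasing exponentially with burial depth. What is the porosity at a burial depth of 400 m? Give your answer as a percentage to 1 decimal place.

55.4%

Working in km (1 km = 1000 m; β in km⁻¹ = β in m⁻¹ × 1000):
n = n₀·exp(−β·z) = 0.69 × exp(−0.55 × 0.4) = 0.69 × exp(−0.22)
  = 0.69 × 0.8025 = 0.5537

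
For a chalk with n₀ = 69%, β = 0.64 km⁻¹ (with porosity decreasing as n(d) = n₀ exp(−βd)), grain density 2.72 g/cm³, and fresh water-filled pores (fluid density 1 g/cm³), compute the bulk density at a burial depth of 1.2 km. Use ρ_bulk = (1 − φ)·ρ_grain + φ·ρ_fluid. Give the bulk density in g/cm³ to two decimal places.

2.17 g/cm³

Porosity at depth: n = 0.69·exp(−0.64×1.2) = 0.69×0.4639 = 0.3201
Bulk density: ρ_b = (1−n)ρ_g + n·ρ_f = 0.6799×2.72 + 0.3201×1
       = 1.849 + 0.320 = 2.169 g/cm³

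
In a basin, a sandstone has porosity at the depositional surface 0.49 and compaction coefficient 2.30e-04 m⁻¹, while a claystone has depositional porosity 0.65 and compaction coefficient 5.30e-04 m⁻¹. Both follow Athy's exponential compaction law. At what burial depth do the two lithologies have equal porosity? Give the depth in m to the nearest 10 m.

Working in km (1 km = 1000 m; β in km⁻¹ = β in m⁻¹ × 1000):
Set φ₀ₐ e^(−βₐZ) = φ₀ᵦ e^(−βᵦZ) ⇒ ln(φ₀ₐ/φ₀ᵦ) = (βₐ − βᵦ)·Z
Z = ln(0.49/0.65) / (0.23 − 0.53) = -0.2826 / -0.3 = 0.942 km

940 m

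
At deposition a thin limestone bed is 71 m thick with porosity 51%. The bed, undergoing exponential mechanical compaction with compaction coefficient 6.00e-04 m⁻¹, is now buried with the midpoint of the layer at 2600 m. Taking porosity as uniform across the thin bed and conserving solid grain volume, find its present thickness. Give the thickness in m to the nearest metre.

39 m

Working in km (1 km = 1000 m; c in km⁻¹ = c in m⁻¹ × 1000):
Porosity at 2.6 km: phi = 0.51·exp(−0.6×2.6) = 0.1072
Solid-volume conservation: h(1−phi) = h₀(1−phi₀) ⇒ h = h₀·(1−phi₀)/(1−phi)
h = 0.071 × (1 − 0.51)/(1 − 0.1072) = 0.071 × 0.5488 = 0.0390 km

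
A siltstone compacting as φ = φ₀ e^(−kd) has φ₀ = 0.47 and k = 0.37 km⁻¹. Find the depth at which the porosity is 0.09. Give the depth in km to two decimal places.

4.47 km

Invert Athy's law: d = ln(φ₀/φ) / k
d = ln(0.47/0.09) / 0.37 = ln(5.222) / 0.37 = 1.6529 / 0.37 = 4.467 km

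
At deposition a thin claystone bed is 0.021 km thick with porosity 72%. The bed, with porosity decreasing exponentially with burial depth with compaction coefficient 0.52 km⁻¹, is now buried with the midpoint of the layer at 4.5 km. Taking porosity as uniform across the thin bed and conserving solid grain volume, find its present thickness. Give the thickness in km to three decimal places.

0.006 km

Porosity at 4.5 km: n = 0.72·exp(−0.52×4.5) = 0.0694
Solid-volume conservation: h(1−n) = h₀(1−n₀) ⇒ h = h₀·(1−n₀)/(1−n)
h = 0.021 × (1 − 0.72)/(1 − 0.0694) = 0.021 × 0.3009 = 0.0063 km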